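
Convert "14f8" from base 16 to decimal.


Input: "14f8" in base 16
Positional expansion:
  Digit '1' (value 1) x 16^3 = 4096
  Digit '4' (value 4) x 16^2 = 1024
  Digit 'f' (value 15) x 16^1 = 240
  Digit '8' (value 8) x 16^0 = 8
Sum = 5368

5368


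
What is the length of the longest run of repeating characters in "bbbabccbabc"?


Input: "bbbabccbabc"
Scanning for longest run:
  Position 1 ('b'): continues run of 'b', length=2
  Position 2 ('b'): continues run of 'b', length=3
  Position 3 ('a'): new char, reset run to 1
  Position 4 ('b'): new char, reset run to 1
  Position 5 ('c'): new char, reset run to 1
  Position 6 ('c'): continues run of 'c', length=2
  Position 7 ('b'): new char, reset run to 1
  Position 8 ('a'): new char, reset run to 1
  Position 9 ('b'): new char, reset run to 1
  Position 10 ('c'): new char, reset run to 1
Longest run: 'b' with length 3

3


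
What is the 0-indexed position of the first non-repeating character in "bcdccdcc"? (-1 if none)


Input: bcdccdcc
Character frequencies:
  'b': 1
  'c': 5
  'd': 2
Scanning left to right for freq == 1:
  Position 0 ('b'): unique! => answer = 0

0


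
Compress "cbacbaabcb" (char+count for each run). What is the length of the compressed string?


Input: cbacbaabcb
Runs:
  'c' x 1 => "c1"
  'b' x 1 => "b1"
  'a' x 1 => "a1"
  'c' x 1 => "c1"
  'b' x 1 => "b1"
  'a' x 2 => "a2"
  'b' x 1 => "b1"
  'c' x 1 => "c1"
  'b' x 1 => "b1"
Compressed: "c1b1a1c1b1a2b1c1b1"
Compressed length: 18

18


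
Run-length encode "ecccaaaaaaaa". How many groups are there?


Input: ecccaaaaaaaa
Scanning for consecutive runs:
  Group 1: 'e' x 1 (positions 0-0)
  Group 2: 'c' x 3 (positions 1-3)
  Group 3: 'a' x 8 (positions 4-11)
Total groups: 3

3


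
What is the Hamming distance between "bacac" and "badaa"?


Comparing "bacac" and "badaa" position by position:
  Position 0: 'b' vs 'b' => same
  Position 1: 'a' vs 'a' => same
  Position 2: 'c' vs 'd' => differ
  Position 3: 'a' vs 'a' => same
  Position 4: 'c' vs 'a' => differ
Total differences (Hamming distance): 2

2


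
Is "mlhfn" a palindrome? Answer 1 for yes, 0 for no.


Input: mlhfn
Reversed: nfhlm
  Compare pos 0 ('m') with pos 4 ('n'): MISMATCH
  Compare pos 1 ('l') with pos 3 ('f'): MISMATCH
Result: not a palindrome

0


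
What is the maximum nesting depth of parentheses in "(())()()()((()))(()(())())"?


Input: "(())()()()((()))(()(())())"
Tracking depth:
  Position 0 '(': depth becomes 1
  Position 1 '(': depth becomes 2
  Position 2 ')': depth becomes 1
  Position 3 ')': depth becomes 0
  Position 4 '(': depth becomes 1
  Position 5 ')': depth becomes 0
  Position 6 '(': depth becomes 1
  Position 7 ')': depth becomes 0
  Position 8 '(': depth becomes 1
  Position 9 ')': depth becomes 0
  Position 10 '(': depth becomes 1
  Position 11 '(': depth becomes 2
  Position 12 '(': depth becomes 3
  Position 13 ')': depth becomes 2
  Position 14 ')': depth becomes 1
  Position 15 ')': depth becomes 0
  Position 16 '(': depth becomes 1
  Position 17 '(': depth becomes 2
  Position 18 ')': depth becomes 1
  Position 19 '(': depth becomes 2
  Position 20 '(': depth becomes 3
  Position 21 ')': depth becomes 2
  Position 22 ')': depth becomes 1
  Position 23 '(': depth becomes 2
  Position 24 ')': depth becomes 1
  Position 25 ')': depth becomes 0
Maximum depth reached: 3

3


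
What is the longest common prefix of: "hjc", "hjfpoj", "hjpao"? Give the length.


Words: hjc, hjfpoj, hjpao
  Position 0: all 'h' => match
  Position 1: all 'j' => match
  Position 2: ('c', 'f', 'p') => mismatch, stop
LCP = "hj" (length 2)

2


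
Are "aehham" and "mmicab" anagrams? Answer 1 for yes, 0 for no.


Strings: "aehham", "mmicab"
Sorted first:  aaehhm
Sorted second: abcimm
Differ at position 1: 'a' vs 'b' => not anagrams

0


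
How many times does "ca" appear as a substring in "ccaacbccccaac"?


Searching for "ca" in "ccaacbccccaac"
Scanning each position:
  Position 0: "cc" => no
  Position 1: "ca" => MATCH
  Position 2: "aa" => no
  Position 3: "ac" => no
  Position 4: "cb" => no
  Position 5: "bc" => no
  Position 6: "cc" => no
  Position 7: "cc" => no
  Position 8: "cc" => no
  Position 9: "ca" => MATCH
  Position 10: "aa" => no
  Position 11: "ac" => no
Total occurrences: 2

2


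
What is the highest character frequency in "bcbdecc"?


Input: bcbdecc
Character counts:
  'b': 2
  'c': 3
  'd': 1
  'e': 1
Maximum frequency: 3

3


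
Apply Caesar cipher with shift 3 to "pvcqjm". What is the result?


Caesar cipher: shift "pvcqjm" by 3
  'p' (pos 15) + 3 = pos 18 = 's'
  'v' (pos 21) + 3 = pos 24 = 'y'
  'c' (pos 2) + 3 = pos 5 = 'f'
  'q' (pos 16) + 3 = pos 19 = 't'
  'j' (pos 9) + 3 = pos 12 = 'm'
  'm' (pos 12) + 3 = pos 15 = 'p'
Result: syftmp

syftmp


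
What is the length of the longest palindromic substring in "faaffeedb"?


Input: "faaffeedb"
Checking substrings for palindromes:
  [0:4] "faaf" (len 4) => palindrome
  [1:3] "aa" (len 2) => palindrome
  [3:5] "ff" (len 2) => palindrome
  [5:7] "ee" (len 2) => palindrome
Longest palindromic substring: "faaf" with length 4

4


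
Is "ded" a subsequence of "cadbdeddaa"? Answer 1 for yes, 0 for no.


Check if "ded" is a subsequence of "cadbdeddaa"
Greedy scan:
  Position 0 ('c'): no match needed
  Position 1 ('a'): no match needed
  Position 2 ('d'): matches sub[0] = 'd'
  Position 3 ('b'): no match needed
  Position 4 ('d'): no match needed
  Position 5 ('e'): matches sub[1] = 'e'
  Position 6 ('d'): matches sub[2] = 'd'
  Position 7 ('d'): no match needed
  Position 8 ('a'): no match needed
  Position 9 ('a'): no match needed
All 3 characters matched => is a subsequence

1


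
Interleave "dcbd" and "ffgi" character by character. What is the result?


Interleaving "dcbd" and "ffgi":
  Position 0: 'd' from first, 'f' from second => "df"
  Position 1: 'c' from first, 'f' from second => "cf"
  Position 2: 'b' from first, 'g' from second => "bg"
  Position 3: 'd' from first, 'i' from second => "di"
Result: dfcfbgdi

dfcfbgdi


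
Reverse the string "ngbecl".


Input: ngbecl
Reading characters right to left:
  Position 5: 'l'
  Position 4: 'c'
  Position 3: 'e'
  Position 2: 'b'
  Position 1: 'g'
  Position 0: 'n'
Reversed: lcebgn

lcebgn


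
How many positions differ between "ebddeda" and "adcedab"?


Comparing "ebddeda" and "adcedab" position by position:
  Position 0: 'e' vs 'a' => DIFFER
  Position 1: 'b' vs 'd' => DIFFER
  Position 2: 'd' vs 'c' => DIFFER
  Position 3: 'd' vs 'e' => DIFFER
  Position 4: 'e' vs 'd' => DIFFER
  Position 5: 'd' vs 'a' => DIFFER
  Position 6: 'a' vs 'b' => DIFFER
Positions that differ: 7

7


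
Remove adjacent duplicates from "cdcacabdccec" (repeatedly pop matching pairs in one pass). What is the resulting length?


Input: cdcacabdccec
Stack-based adjacent duplicate removal:
  Read 'c': push. Stack: c
  Read 'd': push. Stack: cd
  Read 'c': push. Stack: cdc
  Read 'a': push. Stack: cdca
  Read 'c': push. Stack: cdcac
  Read 'a': push. Stack: cdcaca
  Read 'b': push. Stack: cdcacab
  Read 'd': push. Stack: cdcacabd
  Read 'c': push. Stack: cdcacabdc
  Read 'c': matches stack top 'c' => pop. Stack: cdcacabd
  Read 'e': push. Stack: cdcacabde
  Read 'c': push. Stack: cdcacabdec
Final stack: "cdcacabdec" (length 10)

10


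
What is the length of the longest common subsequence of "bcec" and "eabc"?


LCS of "bcec" and "eabc"
DP table:
           e    a    b    c
      0    0    0    0    0
  b   0    0    0    1    1
  c   0    0    0    1    2
  e   0    1    1    1    2
  c   0    1    1    1    2
LCS length = dp[4][4] = 2

2


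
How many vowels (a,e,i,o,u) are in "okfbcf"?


Input: okfbcf
Checking each character:
  'o' at position 0: vowel (running total: 1)
  'k' at position 1: consonant
  'f' at position 2: consonant
  'b' at position 3: consonant
  'c' at position 4: consonant
  'f' at position 5: consonant
Total vowels: 1

1


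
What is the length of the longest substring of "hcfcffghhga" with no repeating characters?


Input: "hcfcffghhga"
Sliding window (track last position of each char):
  Position 0 ('h'): window [0,0] length 1 -- new best
  Position 1 ('c'): window [0,1] length 2 -- new best
  Position 2 ('f'): window [0,2] length 3 -- new best
  Position 3 ('c'): repeat (last at 1), move window start to 2
  Position 3 ('c'): window [2,3] length 2
  Position 4 ('f'): repeat (last at 2), move window start to 3
  Position 4 ('f'): window [3,4] length 2
  Position 5 ('f'): repeat (last at 4), move window start to 5
  Position 5 ('f'): window [5,5] length 1
  Position 6 ('g'): window [5,6] length 2
  Position 7 ('h'): window [5,7] length 3
  Position 8 ('h'): repeat (last at 7), move window start to 8
  Position 8 ('h'): window [8,8] length 1
  Position 9 ('g'): window [8,9] length 2
  Position 10 ('a'): window [8,10] length 3
Longest substring with no repeats: "hcf" with length 3

3


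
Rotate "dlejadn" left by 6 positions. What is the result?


Input: "dlejadn", rotate left by 6
First 6 characters: "dlejad"
Remaining characters: "n"
Concatenate remaining + first: "n" + "dlejad" = "ndlejad"

ndlejad


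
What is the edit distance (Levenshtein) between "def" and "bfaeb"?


Computing edit distance: "def" -> "bfaeb"
DP table:
           b    f    a    e    b
      0    1    2    3    4    5
  d   1    1    2    3    4    5
  e   2    2    2    3    3    4
  f   3    3    2    3    4    4
Edit distance = dp[3][5] = 4

4


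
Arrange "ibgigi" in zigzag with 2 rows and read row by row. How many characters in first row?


Zigzag "ibgigi" into 2 rows:
Placing characters:
  'i' => row 0
  'b' => row 1
  'g' => row 0
  'i' => row 1
  'g' => row 0
  'i' => row 1
Rows:
  Row 0: "igg"
  Row 1: "bii"
First row length: 3

3


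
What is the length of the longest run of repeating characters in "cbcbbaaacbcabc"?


Input: "cbcbbaaacbcabc"
Scanning for longest run:
  Position 1 ('b'): new char, reset run to 1
  Position 2 ('c'): new char, reset run to 1
  Position 3 ('b'): new char, reset run to 1
  Position 4 ('b'): continues run of 'b', length=2
  Position 5 ('a'): new char, reset run to 1
  Position 6 ('a'): continues run of 'a', length=2
  Position 7 ('a'): continues run of 'a', length=3
  Position 8 ('c'): new char, reset run to 1
  Position 9 ('b'): new char, reset run to 1
  Position 10 ('c'): new char, reset run to 1
  Position 11 ('a'): new char, reset run to 1
  Position 12 ('b'): new char, reset run to 1
  Position 13 ('c'): new char, reset run to 1
Longest run: 'a' with length 3

3


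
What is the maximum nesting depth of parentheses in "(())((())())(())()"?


Input: "(())((())())(())()"
Tracking depth:
  Position 0 '(': depth becomes 1
  Position 1 '(': depth becomes 2
  Position 2 ')': depth becomes 1
  Position 3 ')': depth becomes 0
  Position 4 '(': depth becomes 1
  Position 5 '(': depth becomes 2
  Position 6 '(': depth becomes 3
  Position 7 ')': depth becomes 2
  Position 8 ')': depth becomes 1
  Position 9 '(': depth becomes 2
  Position 10 ')': depth becomes 1
  Position 11 ')': depth becomes 0
  Position 12 '(': depth becomes 1
  Position 13 '(': depth becomes 2
  Position 14 ')': depth becomes 1
  Position 15 ')': depth becomes 0
  Position 16 '(': depth becomes 1
  Position 17 ')': depth becomes 0
Maximum depth reached: 3

3


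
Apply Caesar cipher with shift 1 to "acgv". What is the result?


Caesar cipher: shift "acgv" by 1
  'a' (pos 0) + 1 = pos 1 = 'b'
  'c' (pos 2) + 1 = pos 3 = 'd'
  'g' (pos 6) + 1 = pos 7 = 'h'
  'v' (pos 21) + 1 = pos 22 = 'w'
Result: bdhw

bdhw


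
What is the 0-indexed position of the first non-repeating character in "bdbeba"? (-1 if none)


Input: bdbeba
Character frequencies:
  'a': 1
  'b': 3
  'd': 1
  'e': 1
Scanning left to right for freq == 1:
  Position 0 ('b'): freq=3, skip
  Position 1 ('d'): unique! => answer = 1

1


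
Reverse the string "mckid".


Input: mckid
Reading characters right to left:
  Position 4: 'd'
  Position 3: 'i'
  Position 2: 'k'
  Position 1: 'c'
  Position 0: 'm'
Reversed: dikcm

dikcm


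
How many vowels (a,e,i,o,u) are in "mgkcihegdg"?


Input: mgkcihegdg
Checking each character:
  'm' at position 0: consonant
  'g' at position 1: consonant
  'k' at position 2: consonant
  'c' at position 3: consonant
  'i' at position 4: vowel (running total: 1)
  'h' at position 5: consonant
  'e' at position 6: vowel (running total: 2)
  'g' at position 7: consonant
  'd' at position 8: consonant
  'g' at position 9: consonant
Total vowels: 2

2


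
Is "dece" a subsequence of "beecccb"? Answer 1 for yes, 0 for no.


Check if "dece" is a subsequence of "beecccb"
Greedy scan:
  Position 0 ('b'): no match needed
  Position 1 ('e'): no match needed
  Position 2 ('e'): no match needed
  Position 3 ('c'): no match needed
  Position 4 ('c'): no match needed
  Position 5 ('c'): no match needed
  Position 6 ('b'): no match needed
Only matched 0/4 characters => not a subsequence

0


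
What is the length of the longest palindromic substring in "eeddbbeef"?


Input: "eeddbbeef"
Checking substrings for palindromes:
  [0:2] "ee" (len 2) => palindrome
  [2:4] "dd" (len 2) => palindrome
  [4:6] "bb" (len 2) => palindrome
  [6:8] "ee" (len 2) => palindrome
Longest palindromic substring: "ee" with length 2

2


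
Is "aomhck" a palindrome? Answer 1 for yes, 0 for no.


Input: aomhck
Reversed: kchmoa
  Compare pos 0 ('a') with pos 5 ('k'): MISMATCH
  Compare pos 1 ('o') with pos 4 ('c'): MISMATCH
  Compare pos 2 ('m') with pos 3 ('h'): MISMATCH
Result: not a palindrome

0


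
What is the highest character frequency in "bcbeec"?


Input: bcbeec
Character counts:
  'b': 2
  'c': 2
  'e': 2
Maximum frequency: 2

2


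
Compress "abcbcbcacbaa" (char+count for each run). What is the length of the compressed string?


Input: abcbcbcacbaa
Runs:
  'a' x 1 => "a1"
  'b' x 1 => "b1"
  'c' x 1 => "c1"
  'b' x 1 => "b1"
  'c' x 1 => "c1"
  'b' x 1 => "b1"
  'c' x 1 => "c1"
  'a' x 1 => "a1"
  'c' x 1 => "c1"
  'b' x 1 => "b1"
  'a' x 2 => "a2"
Compressed: "a1b1c1b1c1b1c1a1c1b1a2"
Compressed length: 22

22


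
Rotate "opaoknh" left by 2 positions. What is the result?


Input: "opaoknh", rotate left by 2
First 2 characters: "op"
Remaining characters: "aoknh"
Concatenate remaining + first: "aoknh" + "op" = "aoknhop"

aoknhop


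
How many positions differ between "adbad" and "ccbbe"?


Comparing "adbad" and "ccbbe" position by position:
  Position 0: 'a' vs 'c' => DIFFER
  Position 1: 'd' vs 'c' => DIFFER
  Position 2: 'b' vs 'b' => same
  Position 3: 'a' vs 'b' => DIFFER
  Position 4: 'd' vs 'e' => DIFFER
Positions that differ: 4

4


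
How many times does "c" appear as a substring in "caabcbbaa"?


Searching for "c" in "caabcbbaa"
Scanning each position:
  Position 0: "c" => MATCH
  Position 1: "a" => no
  Position 2: "a" => no
  Position 3: "b" => no
  Position 4: "c" => MATCH
  Position 5: "b" => no
  Position 6: "b" => no
  Position 7: "a" => no
  Position 8: "a" => no
Total occurrences: 2

2


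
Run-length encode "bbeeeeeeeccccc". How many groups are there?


Input: bbeeeeeeeccccc
Scanning for consecutive runs:
  Group 1: 'b' x 2 (positions 0-1)
  Group 2: 'e' x 7 (positions 2-8)
  Group 3: 'c' x 5 (positions 9-13)
Total groups: 3

3


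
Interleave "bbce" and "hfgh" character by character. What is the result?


Interleaving "bbce" and "hfgh":
  Position 0: 'b' from first, 'h' from second => "bh"
  Position 1: 'b' from first, 'f' from second => "bf"
  Position 2: 'c' from first, 'g' from second => "cg"
  Position 3: 'e' from first, 'h' from second => "eh"
Result: bhbfcgeh

bhbfcgeh


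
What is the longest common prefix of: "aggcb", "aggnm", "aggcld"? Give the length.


Words: aggcb, aggnm, aggcld
  Position 0: all 'a' => match
  Position 1: all 'g' => match
  Position 2: all 'g' => match
  Position 3: ('c', 'n', 'c') => mismatch, stop
LCP = "agg" (length 3)

3


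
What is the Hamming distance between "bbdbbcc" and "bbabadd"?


Comparing "bbdbbcc" and "bbabadd" position by position:
  Position 0: 'b' vs 'b' => same
  Position 1: 'b' vs 'b' => same
  Position 2: 'd' vs 'a' => differ
  Position 3: 'b' vs 'b' => same
  Position 4: 'b' vs 'a' => differ
  Position 5: 'c' vs 'd' => differ
  Position 6: 'c' vs 'd' => differ
Total differences (Hamming distance): 4

4


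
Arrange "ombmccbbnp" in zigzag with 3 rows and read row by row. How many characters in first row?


Zigzag "ombmccbbnp" into 3 rows:
Placing characters:
  'o' => row 0
  'm' => row 1
  'b' => row 2
  'm' => row 1
  'c' => row 0
  'c' => row 1
  'b' => row 2
  'b' => row 1
  'n' => row 0
  'p' => row 1
Rows:
  Row 0: "ocn"
  Row 1: "mmcbp"
  Row 2: "bb"
First row length: 3

3


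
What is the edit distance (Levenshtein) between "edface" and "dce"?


Computing edit distance: "edface" -> "dce"
DP table:
           d    c    e
      0    1    2    3
  e   1    1    2    2
  d   2    1    2    3
  f   3    2    2    3
  a   4    3    3    3
  c   5    4    3    4
  e   6    5    4    3
Edit distance = dp[6][3] = 3

3


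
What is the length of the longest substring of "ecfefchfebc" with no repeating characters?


Input: "ecfefchfebc"
Sliding window (track last position of each char):
  Position 0 ('e'): window [0,0] length 1 -- new best
  Position 1 ('c'): window [0,1] length 2 -- new best
  Position 2 ('f'): window [0,2] length 3 -- new best
  Position 3 ('e'): repeat (last at 0), move window start to 1
  Position 3 ('e'): window [1,3] length 3
  Position 4 ('f'): repeat (last at 2), move window start to 3
  Position 4 ('f'): window [3,4] length 2
  Position 5 ('c'): window [3,5] length 3
  Position 6 ('h'): window [3,6] length 4 -- new best
  Position 7 ('f'): repeat (last at 4), move window start to 5
  Position 7 ('f'): window [5,7] length 3
  Position 8 ('e'): window [5,8] length 4
  Position 9 ('b'): window [5,9] length 5 -- new best
  Position 10 ('c'): repeat (last at 5), move window start to 6
  Position 10 ('c'): window [6,10] length 5
Longest substring with no repeats: "chfeb" with length 5

5


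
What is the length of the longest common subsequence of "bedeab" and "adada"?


LCS of "bedeab" and "adada"
DP table:
           a    d    a    d    a
      0    0    0    0    0    0
  b   0    0    0    0    0    0
  e   0    0    0    0    0    0
  d   0    0    1    1    1    1
  e   0    0    1    1    1    1
  a   0    1    1    2    2    2
  b   0    1    1    2    2    2
LCS length = dp[6][5] = 2

2


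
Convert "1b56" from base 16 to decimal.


Input: "1b56" in base 16
Positional expansion:
  Digit '1' (value 1) x 16^3 = 4096
  Digit 'b' (value 11) x 16^2 = 2816
  Digit '5' (value 5) x 16^1 = 80
  Digit '6' (value 6) x 16^0 = 6
Sum = 6998

6998


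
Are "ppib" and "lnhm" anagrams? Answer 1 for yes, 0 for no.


Strings: "ppib", "lnhm"
Sorted first:  bipp
Sorted second: hlmn
Differ at position 0: 'b' vs 'h' => not anagrams

0


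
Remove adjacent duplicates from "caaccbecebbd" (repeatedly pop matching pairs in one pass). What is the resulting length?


Input: caaccbecebbd
Stack-based adjacent duplicate removal:
  Read 'c': push. Stack: c
  Read 'a': push. Stack: ca
  Read 'a': matches stack top 'a' => pop. Stack: c
  Read 'c': matches stack top 'c' => pop. Stack: (empty)
  Read 'c': push. Stack: c
  Read 'b': push. Stack: cb
  Read 'e': push. Stack: cbe
  Read 'c': push. Stack: cbec
  Read 'e': push. Stack: cbece
  Read 'b': push. Stack: cbeceb
  Read 'b': matches stack top 'b' => pop. Stack: cbece
  Read 'd': push. Stack: cbeced
Final stack: "cbeced" (length 6)

6


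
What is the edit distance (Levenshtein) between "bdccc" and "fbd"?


Computing edit distance: "bdccc" -> "fbd"
DP table:
           f    b    d
      0    1    2    3
  b   1    1    1    2
  d   2    2    2    1
  c   3    3    3    2
  c   4    4    4    3
  c   5    5    5    4
Edit distance = dp[5][3] = 4

4


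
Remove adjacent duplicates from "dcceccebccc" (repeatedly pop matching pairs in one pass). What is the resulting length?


Input: dcceccebccc
Stack-based adjacent duplicate removal:
  Read 'd': push. Stack: d
  Read 'c': push. Stack: dc
  Read 'c': matches stack top 'c' => pop. Stack: d
  Read 'e': push. Stack: de
  Read 'c': push. Stack: dec
  Read 'c': matches stack top 'c' => pop. Stack: de
  Read 'e': matches stack top 'e' => pop. Stack: d
  Read 'b': push. Stack: db
  Read 'c': push. Stack: dbc
  Read 'c': matches stack top 'c' => pop. Stack: db
  Read 'c': push. Stack: dbc
Final stack: "dbc" (length 3)

3


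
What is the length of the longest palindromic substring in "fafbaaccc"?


Input: "fafbaaccc"
Checking substrings for palindromes:
  [0:3] "faf" (len 3) => palindrome
  [6:9] "ccc" (len 3) => palindrome
  [4:6] "aa" (len 2) => palindrome
  [6:8] "cc" (len 2) => palindrome
  [7:9] "cc" (len 2) => palindrome
Longest palindromic substring: "faf" with length 3

3


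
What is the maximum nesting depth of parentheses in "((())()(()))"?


Input: "((())()(()))"
Tracking depth:
  Position 0 '(': depth becomes 1
  Position 1 '(': depth becomes 2
  Position 2 '(': depth becomes 3
  Position 3 ')': depth becomes 2
  Position 4 ')': depth becomes 1
  Position 5 '(': depth becomes 2
  Position 6 ')': depth becomes 1
  Position 7 '(': depth becomes 2
  Position 8 '(': depth becomes 3
  Position 9 ')': depth becomes 2
  Position 10 ')': depth becomes 1
  Position 11 ')': depth becomes 0
Maximum depth reached: 3

3


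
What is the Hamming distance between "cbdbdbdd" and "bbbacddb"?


Comparing "cbdbdbdd" and "bbbacddb" position by position:
  Position 0: 'c' vs 'b' => differ
  Position 1: 'b' vs 'b' => same
  Position 2: 'd' vs 'b' => differ
  Position 3: 'b' vs 'a' => differ
  Position 4: 'd' vs 'c' => differ
  Position 5: 'b' vs 'd' => differ
  Position 6: 'd' vs 'd' => same
  Position 7: 'd' vs 'b' => differ
Total differences (Hamming distance): 6

6


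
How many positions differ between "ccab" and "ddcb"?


Comparing "ccab" and "ddcb" position by position:
  Position 0: 'c' vs 'd' => DIFFER
  Position 1: 'c' vs 'd' => DIFFER
  Position 2: 'a' vs 'c' => DIFFER
  Position 3: 'b' vs 'b' => same
Positions that differ: 3

3


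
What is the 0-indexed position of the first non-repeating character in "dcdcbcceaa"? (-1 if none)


Input: dcdcbcceaa
Character frequencies:
  'a': 2
  'b': 1
  'c': 4
  'd': 2
  'e': 1
Scanning left to right for freq == 1:
  Position 0 ('d'): freq=2, skip
  Position 1 ('c'): freq=4, skip
  Position 2 ('d'): freq=2, skip
  Position 3 ('c'): freq=4, skip
  Position 4 ('b'): unique! => answer = 4

4


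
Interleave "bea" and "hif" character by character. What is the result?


Interleaving "bea" and "hif":
  Position 0: 'b' from first, 'h' from second => "bh"
  Position 1: 'e' from first, 'i' from second => "ei"
  Position 2: 'a' from first, 'f' from second => "af"
Result: bheiaf

bheiaf


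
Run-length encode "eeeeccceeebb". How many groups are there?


Input: eeeeccceeebb
Scanning for consecutive runs:
  Group 1: 'e' x 4 (positions 0-3)
  Group 2: 'c' x 3 (positions 4-6)
  Group 3: 'e' x 3 (positions 7-9)
  Group 4: 'b' x 2 (positions 10-11)
Total groups: 4

4


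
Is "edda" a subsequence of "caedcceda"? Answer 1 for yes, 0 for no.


Check if "edda" is a subsequence of "caedcceda"
Greedy scan:
  Position 0 ('c'): no match needed
  Position 1 ('a'): no match needed
  Position 2 ('e'): matches sub[0] = 'e'
  Position 3 ('d'): matches sub[1] = 'd'
  Position 4 ('c'): no match needed
  Position 5 ('c'): no match needed
  Position 6 ('e'): no match needed
  Position 7 ('d'): matches sub[2] = 'd'
  Position 8 ('a'): matches sub[3] = 'a'
All 4 characters matched => is a subsequence

1


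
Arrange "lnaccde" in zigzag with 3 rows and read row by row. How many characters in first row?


Zigzag "lnaccde" into 3 rows:
Placing characters:
  'l' => row 0
  'n' => row 1
  'a' => row 2
  'c' => row 1
  'c' => row 0
  'd' => row 1
  'e' => row 2
Rows:
  Row 0: "lc"
  Row 1: "ncd"
  Row 2: "ae"
First row length: 2

2


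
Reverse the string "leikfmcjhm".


Input: leikfmcjhm
Reading characters right to left:
  Position 9: 'm'
  Position 8: 'h'
  Position 7: 'j'
  Position 6: 'c'
  Position 5: 'm'
  Position 4: 'f'
  Position 3: 'k'
  Position 2: 'i'
  Position 1: 'e'
  Position 0: 'l'
Reversed: mhjcmfkiel

mhjcmfkiel


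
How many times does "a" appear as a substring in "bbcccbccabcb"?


Searching for "a" in "bbcccbccabcb"
Scanning each position:
  Position 0: "b" => no
  Position 1: "b" => no
  Position 2: "c" => no
  Position 3: "c" => no
  Position 4: "c" => no
  Position 5: "b" => no
  Position 6: "c" => no
  Position 7: "c" => no
  Position 8: "a" => MATCH
  Position 9: "b" => no
  Position 10: "c" => no
  Position 11: "b" => no
Total occurrences: 1

1


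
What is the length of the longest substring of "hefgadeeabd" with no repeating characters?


Input: "hefgadeeabd"
Sliding window (track last position of each char):
  Position 0 ('h'): window [0,0] length 1 -- new best
  Position 1 ('e'): window [0,1] length 2 -- new best
  Position 2 ('f'): window [0,2] length 3 -- new best
  Position 3 ('g'): window [0,3] length 4 -- new best
  Position 4 ('a'): window [0,4] length 5 -- new best
  Position 5 ('d'): window [0,5] length 6 -- new best
  Position 6 ('e'): repeat (last at 1), move window start to 2
  Position 6 ('e'): window [2,6] length 5
  Position 7 ('e'): repeat (last at 6), move window start to 7
  Position 7 ('e'): window [7,7] length 1
  Position 8 ('a'): window [7,8] length 2
  Position 9 ('b'): window [7,9] length 3
  Position 10 ('d'): window [7,10] length 4
Longest substring with no repeats: "hefgad" with length 6

6


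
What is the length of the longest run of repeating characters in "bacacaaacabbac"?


Input: "bacacaaacabbac"
Scanning for longest run:
  Position 1 ('a'): new char, reset run to 1
  Position 2 ('c'): new char, reset run to 1
  Position 3 ('a'): new char, reset run to 1
  Position 4 ('c'): new char, reset run to 1
  Position 5 ('a'): new char, reset run to 1
  Position 6 ('a'): continues run of 'a', length=2
  Position 7 ('a'): continues run of 'a', length=3
  Position 8 ('c'): new char, reset run to 1
  Position 9 ('a'): new char, reset run to 1
  Position 10 ('b'): new char, reset run to 1
  Position 11 ('b'): continues run of 'b', length=2
  Position 12 ('a'): new char, reset run to 1
  Position 13 ('c'): new char, reset run to 1
Longest run: 'a' with length 3

3


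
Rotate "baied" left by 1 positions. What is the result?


Input: "baied", rotate left by 1
First 1 characters: "b"
Remaining characters: "aied"
Concatenate remaining + first: "aied" + "b" = "aiedb"

aiedb


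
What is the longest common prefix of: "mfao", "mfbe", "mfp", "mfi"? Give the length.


Words: mfao, mfbe, mfp, mfi
  Position 0: all 'm' => match
  Position 1: all 'f' => match
  Position 2: ('a', 'b', 'p', 'i') => mismatch, stop
LCP = "mf" (length 2)

2


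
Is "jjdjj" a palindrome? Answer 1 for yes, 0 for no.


Input: jjdjj
Reversed: jjdjj
  Compare pos 0 ('j') with pos 4 ('j'): match
  Compare pos 1 ('j') with pos 3 ('j'): match
Result: palindrome

1


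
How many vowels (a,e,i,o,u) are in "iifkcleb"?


Input: iifkcleb
Checking each character:
  'i' at position 0: vowel (running total: 1)
  'i' at position 1: vowel (running total: 2)
  'f' at position 2: consonant
  'k' at position 3: consonant
  'c' at position 4: consonant
  'l' at position 5: consonant
  'e' at position 6: vowel (running total: 3)
  'b' at position 7: consonant
Total vowels: 3

3


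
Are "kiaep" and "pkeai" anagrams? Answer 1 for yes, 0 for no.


Strings: "kiaep", "pkeai"
Sorted first:  aeikp
Sorted second: aeikp
Sorted forms match => anagrams

1


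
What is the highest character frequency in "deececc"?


Input: deececc
Character counts:
  'c': 3
  'd': 1
  'e': 3
Maximum frequency: 3

3


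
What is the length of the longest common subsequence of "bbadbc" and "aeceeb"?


LCS of "bbadbc" and "aeceeb"
DP table:
           a    e    c    e    e    b
      0    0    0    0    0    0    0
  b   0    0    0    0    0    0    1
  b   0    0    0    0    0    0    1
  a   0    1    1    1    1    1    1
  d   0    1    1    1    1    1    1
  b   0    1    1    1    1    1    2
  c   0    1    1    2    2    2    2
LCS length = dp[6][6] = 2

2


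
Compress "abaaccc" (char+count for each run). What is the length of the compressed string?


Input: abaaccc
Runs:
  'a' x 1 => "a1"
  'b' x 1 => "b1"
  'a' x 2 => "a2"
  'c' x 3 => "c3"
Compressed: "a1b1a2c3"
Compressed length: 8

8


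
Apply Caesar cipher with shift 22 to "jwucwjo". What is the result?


Caesar cipher: shift "jwucwjo" by 22
  'j' (pos 9) + 22 = pos 5 = 'f'
  'w' (pos 22) + 22 = pos 18 = 's'
  'u' (pos 20) + 22 = pos 16 = 'q'
  'c' (pos 2) + 22 = pos 24 = 'y'
  'w' (pos 22) + 22 = pos 18 = 's'
  'j' (pos 9) + 22 = pos 5 = 'f'
  'o' (pos 14) + 22 = pos 10 = 'k'
Result: fsqysfk

fsqysfk


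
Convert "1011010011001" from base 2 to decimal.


Input: "1011010011001" in base 2
Positional expansion:
  Digit '1' (value 1) x 2^12 = 4096
  Digit '0' (value 0) x 2^11 = 0
  Digit '1' (value 1) x 2^10 = 1024
  Digit '1' (value 1) x 2^9 = 512
  Digit '0' (value 0) x 2^8 = 0
  Digit '1' (value 1) x 2^7 = 128
  Digit '0' (value 0) x 2^6 = 0
  Digit '0' (value 0) x 2^5 = 0
  Digit '1' (value 1) x 2^4 = 16
  Digit '1' (value 1) x 2^3 = 8
  Digit '0' (value 0) x 2^2 = 0
  Digit '0' (value 0) x 2^1 = 0
  Digit '1' (value 1) x 2^0 = 1
Sum = 5785

5785


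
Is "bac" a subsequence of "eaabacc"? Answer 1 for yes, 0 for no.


Check if "bac" is a subsequence of "eaabacc"
Greedy scan:
  Position 0 ('e'): no match needed
  Position 1 ('a'): no match needed
  Position 2 ('a'): no match needed
  Position 3 ('b'): matches sub[0] = 'b'
  Position 4 ('a'): matches sub[1] = 'a'
  Position 5 ('c'): matches sub[2] = 'c'
  Position 6 ('c'): no match needed
All 3 characters matched => is a subsequence

1


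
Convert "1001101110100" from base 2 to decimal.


Input: "1001101110100" in base 2
Positional expansion:
  Digit '1' (value 1) x 2^12 = 4096
  Digit '0' (value 0) x 2^11 = 0
  Digit '0' (value 0) x 2^10 = 0
  Digit '1' (value 1) x 2^9 = 512
  Digit '1' (value 1) x 2^8 = 256
  Digit '0' (value 0) x 2^7 = 0
  Digit '1' (value 1) x 2^6 = 64
  Digit '1' (value 1) x 2^5 = 32
  Digit '1' (value 1) x 2^4 = 16
  Digit '0' (value 0) x 2^3 = 0
  Digit '1' (value 1) x 2^2 = 4
  Digit '0' (value 0) x 2^1 = 0
  Digit '0' (value 0) x 2^0 = 0
Sum = 4980

4980


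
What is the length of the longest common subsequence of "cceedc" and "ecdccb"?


LCS of "cceedc" and "ecdccb"
DP table:
           e    c    d    c    c    b
      0    0    0    0    0    0    0
  c   0    0    1    1    1    1    1
  c   0    0    1    1    2    2    2
  e   0    1    1    1    2    2    2
  e   0    1    1    1    2    2    2
  d   0    1    1    2    2    2    2
  c   0    1    2    2    3    3    3
LCS length = dp[6][6] = 3

3


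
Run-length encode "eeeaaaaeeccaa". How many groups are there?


Input: eeeaaaaeeccaa
Scanning for consecutive runs:
  Group 1: 'e' x 3 (positions 0-2)
  Group 2: 'a' x 4 (positions 3-6)
  Group 3: 'e' x 2 (positions 7-8)
  Group 4: 'c' x 2 (positions 9-10)
  Group 5: 'a' x 2 (positions 11-12)
Total groups: 5

5


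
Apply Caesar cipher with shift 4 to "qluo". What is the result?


Caesar cipher: shift "qluo" by 4
  'q' (pos 16) + 4 = pos 20 = 'u'
  'l' (pos 11) + 4 = pos 15 = 'p'
  'u' (pos 20) + 4 = pos 24 = 'y'
  'o' (pos 14) + 4 = pos 18 = 's'
Result: upys

upys


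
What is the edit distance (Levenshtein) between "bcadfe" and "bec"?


Computing edit distance: "bcadfe" -> "bec"
DP table:
           b    e    c
      0    1    2    3
  b   1    0    1    2
  c   2    1    1    1
  a   3    2    2    2
  d   4    3    3    3
  f   5    4    4    4
  e   6    5    4    5
Edit distance = dp[6][3] = 5

5


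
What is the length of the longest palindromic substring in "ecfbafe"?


Input: "ecfbafe"
Checking substrings for palindromes:
  No multi-char palindromic substrings found
Longest palindromic substring: "e" with length 1

1


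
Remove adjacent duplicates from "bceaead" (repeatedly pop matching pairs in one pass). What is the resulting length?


Input: bceaead
Stack-based adjacent duplicate removal:
  Read 'b': push. Stack: b
  Read 'c': push. Stack: bc
  Read 'e': push. Stack: bce
  Read 'a': push. Stack: bcea
  Read 'e': push. Stack: bceae
  Read 'a': push. Stack: bceaea
  Read 'd': push. Stack: bceaead
Final stack: "bceaead" (length 7)

7


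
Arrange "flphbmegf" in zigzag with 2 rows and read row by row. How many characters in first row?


Zigzag "flphbmegf" into 2 rows:
Placing characters:
  'f' => row 0
  'l' => row 1
  'p' => row 0
  'h' => row 1
  'b' => row 0
  'm' => row 1
  'e' => row 0
  'g' => row 1
  'f' => row 0
Rows:
  Row 0: "fpbef"
  Row 1: "lhmg"
First row length: 5

5


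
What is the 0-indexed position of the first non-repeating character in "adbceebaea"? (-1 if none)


Input: adbceebaea
Character frequencies:
  'a': 3
  'b': 2
  'c': 1
  'd': 1
  'e': 3
Scanning left to right for freq == 1:
  Position 0 ('a'): freq=3, skip
  Position 1 ('d'): unique! => answer = 1

1


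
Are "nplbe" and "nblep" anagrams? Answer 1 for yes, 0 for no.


Strings: "nplbe", "nblep"
Sorted first:  belnp
Sorted second: belnp
Sorted forms match => anagrams

1


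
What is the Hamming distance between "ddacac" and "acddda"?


Comparing "ddacac" and "acddda" position by position:
  Position 0: 'd' vs 'a' => differ
  Position 1: 'd' vs 'c' => differ
  Position 2: 'a' vs 'd' => differ
  Position 3: 'c' vs 'd' => differ
  Position 4: 'a' vs 'd' => differ
  Position 5: 'c' vs 'a' => differ
Total differences (Hamming distance): 6

6


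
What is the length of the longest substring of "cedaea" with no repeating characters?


Input: "cedaea"
Sliding window (track last position of each char):
  Position 0 ('c'): window [0,0] length 1 -- new best
  Position 1 ('e'): window [0,1] length 2 -- new best
  Position 2 ('d'): window [0,2] length 3 -- new best
  Position 3 ('a'): window [0,3] length 4 -- new best
  Position 4 ('e'): repeat (last at 1), move window start to 2
  Position 4 ('e'): window [2,4] length 3
  Position 5 ('a'): repeat (last at 3), move window start to 4
  Position 5 ('a'): window [4,5] length 2
Longest substring with no repeats: "ceda" with length 4

4


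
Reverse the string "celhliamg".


Input: celhliamg
Reading characters right to left:
  Position 8: 'g'
  Position 7: 'm'
  Position 6: 'a'
  Position 5: 'i'
  Position 4: 'l'
  Position 3: 'h'
  Position 2: 'l'
  Position 1: 'e'
  Position 0: 'c'
Reversed: gmailhlec

gmailhlec


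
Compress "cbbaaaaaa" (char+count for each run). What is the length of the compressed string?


Input: cbbaaaaaa
Runs:
  'c' x 1 => "c1"
  'b' x 2 => "b2"
  'a' x 6 => "a6"
Compressed: "c1b2a6"
Compressed length: 6

6


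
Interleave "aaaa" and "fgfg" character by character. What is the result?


Interleaving "aaaa" and "fgfg":
  Position 0: 'a' from first, 'f' from second => "af"
  Position 1: 'a' from first, 'g' from second => "ag"
  Position 2: 'a' from first, 'f' from second => "af"
  Position 3: 'a' from first, 'g' from second => "ag"
Result: afagafag

afagafag


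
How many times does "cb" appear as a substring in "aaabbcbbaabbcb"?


Searching for "cb" in "aaabbcbbaabbcb"
Scanning each position:
  Position 0: "aa" => no
  Position 1: "aa" => no
  Position 2: "ab" => no
  Position 3: "bb" => no
  Position 4: "bc" => no
  Position 5: "cb" => MATCH
  Position 6: "bb" => no
  Position 7: "ba" => no
  Position 8: "aa" => no
  Position 9: "ab" => no
  Position 10: "bb" => no
  Position 11: "bc" => no
  Position 12: "cb" => MATCH
Total occurrences: 2

2


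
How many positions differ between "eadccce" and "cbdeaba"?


Comparing "eadccce" and "cbdeaba" position by position:
  Position 0: 'e' vs 'c' => DIFFER
  Position 1: 'a' vs 'b' => DIFFER
  Position 2: 'd' vs 'd' => same
  Position 3: 'c' vs 'e' => DIFFER
  Position 4: 'c' vs 'a' => DIFFER
  Position 5: 'c' vs 'b' => DIFFER
  Position 6: 'e' vs 'a' => DIFFER
Positions that differ: 6

6


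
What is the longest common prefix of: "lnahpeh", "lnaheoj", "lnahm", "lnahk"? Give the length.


Words: lnahpeh, lnaheoj, lnahm, lnahk
  Position 0: all 'l' => match
  Position 1: all 'n' => match
  Position 2: all 'a' => match
  Position 3: all 'h' => match
  Position 4: ('p', 'e', 'm', 'k') => mismatch, stop
LCP = "lnah" (length 4)

4


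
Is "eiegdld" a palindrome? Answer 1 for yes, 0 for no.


Input: eiegdld
Reversed: dldgeie
  Compare pos 0 ('e') with pos 6 ('d'): MISMATCH
  Compare pos 1 ('i') with pos 5 ('l'): MISMATCH
  Compare pos 2 ('e') with pos 4 ('d'): MISMATCH
Result: not a palindrome

0


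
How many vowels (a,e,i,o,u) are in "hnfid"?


Input: hnfid
Checking each character:
  'h' at position 0: consonant
  'n' at position 1: consonant
  'f' at position 2: consonant
  'i' at position 3: vowel (running total: 1)
  'd' at position 4: consonant
Total vowels: 1

1


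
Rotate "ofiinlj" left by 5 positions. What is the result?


Input: "ofiinlj", rotate left by 5
First 5 characters: "ofiin"
Remaining characters: "lj"
Concatenate remaining + first: "lj" + "ofiin" = "ljofiin"

ljofiin


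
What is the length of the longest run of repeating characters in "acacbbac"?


Input: "acacbbac"
Scanning for longest run:
  Position 1 ('c'): new char, reset run to 1
  Position 2 ('a'): new char, reset run to 1
  Position 3 ('c'): new char, reset run to 1
  Position 4 ('b'): new char, reset run to 1
  Position 5 ('b'): continues run of 'b', length=2
  Position 6 ('a'): new char, reset run to 1
  Position 7 ('c'): new char, reset run to 1
Longest run: 'b' with length 2

2


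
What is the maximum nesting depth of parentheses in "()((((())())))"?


Input: "()((((())())))"
Tracking depth:
  Position 0 '(': depth becomes 1
  Position 1 ')': depth becomes 0
  Position 2 '(': depth becomes 1
  Position 3 '(': depth becomes 2
  Position 4 '(': depth becomes 3
  Position 5 '(': depth becomes 4
  Position 6 '(': depth becomes 5
  Position 7 ')': depth becomes 4
  Position 8 ')': depth becomes 3
  Position 9 '(': depth becomes 4
  Position 10 ')': depth becomes 3
  Position 11 ')': depth becomes 2
  Position 12 ')': depth becomes 1
  Position 13 ')': depth becomes 0
Maximum depth reached: 5

5


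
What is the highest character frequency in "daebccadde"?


Input: daebccadde
Character counts:
  'a': 2
  'b': 1
  'c': 2
  'd': 3
  'e': 2
Maximum frequency: 3

3


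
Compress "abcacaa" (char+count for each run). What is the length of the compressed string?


Input: abcacaa
Runs:
  'a' x 1 => "a1"
  'b' x 1 => "b1"
  'c' x 1 => "c1"
  'a' x 1 => "a1"
  'c' x 1 => "c1"
  'a' x 2 => "a2"
Compressed: "a1b1c1a1c1a2"
Compressed length: 12

12


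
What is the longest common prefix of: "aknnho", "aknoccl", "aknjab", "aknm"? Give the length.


Words: aknnho, aknoccl, aknjab, aknm
  Position 0: all 'a' => match
  Position 1: all 'k' => match
  Position 2: all 'n' => match
  Position 3: ('n', 'o', 'j', 'm') => mismatch, stop
LCP = "akn" (length 3)

3


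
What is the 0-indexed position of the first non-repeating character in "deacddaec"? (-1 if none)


Input: deacddaec
Character frequencies:
  'a': 2
  'c': 2
  'd': 3
  'e': 2
Scanning left to right for freq == 1:
  Position 0 ('d'): freq=3, skip
  Position 1 ('e'): freq=2, skip
  Position 2 ('a'): freq=2, skip
  Position 3 ('c'): freq=2, skip
  Position 4 ('d'): freq=3, skip
  Position 5 ('d'): freq=3, skip
  Position 6 ('a'): freq=2, skip
  Position 7 ('e'): freq=2, skip
  Position 8 ('c'): freq=2, skip
  No unique character found => answer = -1

-1


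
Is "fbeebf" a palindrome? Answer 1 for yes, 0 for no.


Input: fbeebf
Reversed: fbeebf
  Compare pos 0 ('f') with pos 5 ('f'): match
  Compare pos 1 ('b') with pos 4 ('b'): match
  Compare pos 2 ('e') with pos 3 ('e'): match
Result: palindrome

1
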